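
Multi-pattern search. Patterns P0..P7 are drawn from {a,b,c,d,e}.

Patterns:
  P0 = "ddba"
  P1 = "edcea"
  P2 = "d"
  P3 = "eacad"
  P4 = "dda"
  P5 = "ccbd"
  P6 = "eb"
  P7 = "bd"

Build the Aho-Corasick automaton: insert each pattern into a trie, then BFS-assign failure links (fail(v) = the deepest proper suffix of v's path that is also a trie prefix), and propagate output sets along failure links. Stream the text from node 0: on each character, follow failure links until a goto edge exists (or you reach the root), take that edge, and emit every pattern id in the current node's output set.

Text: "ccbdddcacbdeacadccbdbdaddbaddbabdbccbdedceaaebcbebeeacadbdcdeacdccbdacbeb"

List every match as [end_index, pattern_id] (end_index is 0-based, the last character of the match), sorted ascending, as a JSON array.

Construct AC machine:
Trie (insert patterns):
  n0 'ε': b→20 c→15 d→1 e→5
  n1 'd': d→2  ←P2
  n2 'dd': a→14 b→3
  n3 'ddb': a→4
  n4 'ddba': ·  ←P0
  n5 'e': a→10 b→19 d→6
  n6 'ed': c→7
  n7 'edc': e→8
  n8 'edce': a→9
  n9 'edcea': ·  ←P1
  n10 'ea': c→11
  n11 'eac': a→12
  n12 'eaca': d→13
  n13 'eacad': ·  ←P3
  n14 'dda': ·  ←P4
  n15 'c': c→16
  n16 'cc': b→17
  n17 'ccb': d→18
  n18 'ccbd': ·  ←P5
  n19 'eb': ·  ←P6
  n20 'b': d→21
  n21 'bd': ·  ←P7

BFS fail/out derivation:
  n1('d'): parent n0 fail=0; on 'd' 0 → fail=0;  out {2}∪∅={2}
  n5('e'): parent n0 fail=0; on 'e' 0 → fail=0;  out ∅∪∅=∅
  n15('c'): parent n0 fail=0; on 'c' 0 → fail=0;  out ∅∪∅=∅
  n20('b'): parent n0 fail=0; on 'b' 0 → fail=0;  out ∅∪∅=∅
  n2('dd'): parent n1 fail=0; on 'd' 0 → fail=1;  out ∅∪{2}={2}
  n6('ed'): parent n5 fail=0; on 'd' 0 → fail=1;  out ∅∪{2}={2}
  n10('ea'): parent n5 fail=0; on 'a' 0 → fail=0;  out ∅∪∅=∅
  n16('cc'): parent n15 fail=0; on 'c' 0 → fail=15;  out ∅∪∅=∅
  n19('eb'): parent n5 fail=0; on 'b' 0 → fail=20;  out {6}∪∅={6}
  n21('bd'): parent n20 fail=0; on 'd' 0 → fail=1;  out {7}∪{2}={2,7}
  n3('ddb'): parent n2 fail=1; on 'b' 1→0 → fail=20;  out ∅∪∅=∅
  n7('edc'): parent n6 fail=1; on 'c' 1→0 → fail=15;  out ∅∪∅=∅
  n11('eac'): parent n10 fail=0; on 'c' 0 → fail=15;  out ∅∪∅=∅
  n14('dda'): parent n2 fail=1; on 'a' 1→0 → fail=0;  out {4}∪∅={4}
  n17('ccb'): parent n16 fail=15; on 'b' 15→0 → fail=20;  out ∅∪∅=∅
  n4('ddba'): parent n3 fail=20; on 'a' 20→0 → fail=0;  out {0}∪∅={0}
  n8('edce'): parent n7 fail=15; on 'e' 15→0 → fail=5;  out ∅∪∅=∅
  n12('eaca'): parent n11 fail=15; on 'a' 15→0 → fail=0;  out ∅∪∅=∅
  n18('ccbd'): parent n17 fail=20; on 'd' 20 → fail=21;  out {5}∪{2,7}={2,5,7}
  n9('edcea'): parent n8 fail=5; on 'a' 5 → fail=10;  out {1}∪∅={1}
  n13('eacad'): parent n12 fail=0; on 'd' 0 → fail=1;  out {3}∪{2}={2,3}

Scan:
pos 0 'c': at 15
pos 1 'c': at 16
pos 2 'b': at 17
pos 3 'd': at 18  → match P2@[3:3],P5@[0:3],P7@[2:3]
pos 4 'd': at 2 (via fail)  → match P2@[4:4]
pos 5 'd': at 2 (via fail)  → match P2@[5:5]
pos 6 'c': at 15 (via fail)
pos 7 'a': at 0 (via fail)
pos 8 'c': at 15
pos 9 'b': at 20 (via fail)
pos 10 'd': at 21  → match P2@[10:10],P7@[9:10]
pos 11 'e': at 5 (via fail)
pos 12 'a': at 10
pos 13 'c': at 11
pos 14 'a': at 12
pos 15 'd': at 13  → match P2@[15:15],P3@[11:15]
pos 16 'c': at 15 (via fail)
pos 17 'c': at 16
pos 18 'b': at 17
pos 19 'd': at 18  → match P2@[19:19],P5@[16:19],P7@[18:19]
pos 20 'b': at 20 (via fail)
pos 21 'd': at 21  → match P2@[21:21],P7@[20:21]
pos 22 'a': at 0 (via fail)
pos 23 'd': at 1  → match P2@[23:23]
pos 24 'd': at 2  → match P2@[24:24]
pos 25 'b': at 3
pos 26 'a': at 4  → match P0@[23:26]
pos 27 'd': at 1 (via fail)  → match P2@[27:27]
pos 28 'd': at 2  → match P2@[28:28]
pos 29 'b': at 3
pos 30 'a': at 4  → match P0@[27:30]
pos 31 'b': at 20 (via fail)
pos 32 'd': at 21  → match P2@[32:32],P7@[31:32]
pos 33 'b': at 20 (via fail)
pos 34 'c': at 15 (via fail)
pos 35 'c': at 16
pos 36 'b': at 17
pos 37 'd': at 18  → match P2@[37:37],P5@[34:37],P7@[36:37]
pos 38 'e': at 5 (via fail)
pos 39 'd': at 6  → match P2@[39:39]
pos 40 'c': at 7
pos 41 'e': at 8
pos 42 'a': at 9  → match P1@[38:42]
pos 43 'a': at 0 (via fail)
pos 44 'e': at 5
pos 45 'b': at 19  → match P6@[44:45]
pos 46 'c': at 15 (via fail)
pos 47 'b': at 20 (via fail)
pos 48 'e': at 5 (via fail)
pos 49 'b': at 19  → match P6@[48:49]
pos 50 'e': at 5 (via fail)
pos 51 'e': at 5 (via fail)
pos 52 'a': at 10
pos 53 'c': at 11
pos 54 'a': at 12
pos 55 'd': at 13  → match P2@[55:55],P3@[51:55]
pos 56 'b': at 20 (via fail)
pos 57 'd': at 21  → match P2@[57:57],P7@[56:57]
pos 58 'c': at 15 (via fail)
pos 59 'd': at 1 (via fail)  → match P2@[59:59]
pos 60 'e': at 5 (via fail)
pos 61 'a': at 10
pos 62 'c': at 11
pos 63 'd': at 1 (via fail)  → match P2@[63:63]
pos 64 'c': at 15 (via fail)
pos 65 'c': at 16
pos 66 'b': at 17
pos 67 'd': at 18  → match P2@[67:67],P5@[64:67],P7@[66:67]
pos 68 'a': at 0 (via fail)
pos 69 'c': at 15
pos 70 'b': at 20 (via fail)
pos 71 'e': at 5 (via fail)
pos 72 'b': at 19  → match P6@[71:72]

Matches: [[3,2],[3,5],[3,7],[4,2],[5,2],[10,2],[10,7],[15,2],[15,3],[19,2],[19,5],[19,7],[21,2],[21,7],[23,2],[24,2],[26,0],[27,2],[28,2],[30,0],[32,2],[32,7],[37,2],[37,5],[37,7],[39,2],[42,1],[45,6],[49,6],[55,2],[55,3],[57,2],[57,7],[59,2],[63,2],[67,2],[67,5],[67,7],[72,6]]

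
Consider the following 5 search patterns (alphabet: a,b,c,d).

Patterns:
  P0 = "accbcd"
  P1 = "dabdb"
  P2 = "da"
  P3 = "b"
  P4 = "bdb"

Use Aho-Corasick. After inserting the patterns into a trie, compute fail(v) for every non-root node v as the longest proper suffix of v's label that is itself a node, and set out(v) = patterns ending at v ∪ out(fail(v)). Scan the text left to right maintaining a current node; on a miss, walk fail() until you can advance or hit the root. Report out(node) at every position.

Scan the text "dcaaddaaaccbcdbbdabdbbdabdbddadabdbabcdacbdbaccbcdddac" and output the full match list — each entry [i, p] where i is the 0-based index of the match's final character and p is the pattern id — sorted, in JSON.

Build:
Trie nodes:
  0='ε' goto a→1 b→12 d→7
  1='a' goto c→2
  2='ac' goto c→3
  3='acc' goto b→4
  4='accb' goto c→5
  5='accbc' goto d→6
  6='accbcd' goto ·  ←P0
  7='d' goto a→8
  8='da' goto b→9  ←P2
  9='dab' goto d→10
  10='dabd' goto b→11
  11='dabdb' goto ·  ←P1
  12='b' goto d→13  ←P3
  13='bd' goto b→14
  14='bdb' goto ·  ←P4

Failure links (BFS by depth):
  fail(1) 'a': from fail(0)=0 chase 'a': 0 ⇒ 0;  out=∅∪out(0)=∅
  fail(7) 'd': from fail(0)=0 chase 'd': 0 ⇒ 0;  out=∅∪out(0)=∅
  fail(12) 'b': from fail(0)=0 chase 'b': 0 ⇒ 0;  out={3}∪out(0)={3}
  fail(2) 'ac': from fail(1)=0 chase 'c': 0 ⇒ 0;  out=∅∪out(0)=∅
  fail(8) 'da': from fail(7)=0 chase 'a': 0 ⇒ 1;  out={2}∪out(1)={2}
  fail(13) 'bd': from fail(12)=0 chase 'd': 0 ⇒ 7;  out=∅∪out(7)=∅
  fail(3) 'acc': from fail(2)=0 chase 'c': 0 ⇒ 0;  out=∅∪out(0)=∅
  fail(9) 'dab': from fail(8)=1 chase 'b': 1→0 ⇒ 12;  out=∅∪out(12)={3}
  fail(14) 'bdb': from fail(13)=7 chase 'b': 7→0 ⇒ 12;  out={4}∪out(12)={3,4}
  fail(4) 'accb': from fail(3)=0 chase 'b': 0 ⇒ 12;  out=∅∪out(12)={3}
  fail(10) 'dabd': from fail(9)=12 chase 'd': 12 ⇒ 13;  out=∅∪out(13)=∅
  fail(5) 'accbc': from fail(4)=12 chase 'c': 12→0 ⇒ 0;  out=∅∪out(0)=∅
  fail(11) 'dabdb': from fail(10)=13 chase 'b': 13 ⇒ 14;  out={1}∪out(14)={1,3,4}
  fail(6) 'accbcd': from fail(5)=0 chase 'd': 0 ⇒ 7;  out={0}∪out(7)={0}

Scan:
[0] read 'd'  n0⇒n7
[1] read 'c'  n7⇒n0 (fail-walked)
[2] read 'a'  n0⇒n1
[3] read 'a'  n1⇒n1 (fail-walked)
[4] read 'd'  n1⇒n7 (fail-walked)
[5] read 'd'  n7⇒n7 (fail-walked)
[6] read 'a'  n7⇒n8  → match P2@[5:6]
[7] read 'a'  n8⇒n1 (fail-walked)
[8] read 'a'  n1⇒n1 (fail-walked)
[9] read 'c'  n1⇒n2
[10] read 'c'  n2⇒n3
[11] read 'b'  n3⇒n4  → match P3@[11:11]
[12] read 'c'  n4⇒n5
[13] read 'd'  n5⇒n6  → match P0@[8:13]
[14] read 'b'  n6⇒n12 (fail-walked)  → match P3@[14:14]
[15] read 'b'  n12⇒n12 (fail-walked)  → match P3@[15:15]
[16] read 'd'  n12⇒n13
[17] read 'a'  n13⇒n8 (fail-walked)  → match P2@[16:17]
[18] read 'b'  n8⇒n9  → match P3@[18:18]
[19] read 'd'  n9⇒n10
[20] read 'b'  n10⇒n11  → match P1@[16:20],P3@[20:20],P4@[18:20]
[21] read 'b'  n11⇒n12 (fail-walked)  → match P3@[21:21]
[22] read 'd'  n12⇒n13
[23] read 'a'  n13⇒n8 (fail-walked)  → match P2@[22:23]
[24] read 'b'  n8⇒n9  → match P3@[24:24]
[25] read 'd'  n9⇒n10
[26] read 'b'  n10⇒n11  → match P1@[22:26],P3@[26:26],P4@[24:26]
[27] read 'd'  n11⇒n13 (fail-walked)
[28] read 'd'  n13⇒n7 (fail-walked)
[29] read 'a'  n7⇒n8  → match P2@[28:29]
[30] read 'd'  n8⇒n7 (fail-walked)
[31] read 'a'  n7⇒n8  → match P2@[30:31]
[32] read 'b'  n8⇒n9  → match P3@[32:32]
[33] read 'd'  n9⇒n10
[34] read 'b'  n10⇒n11  → match P1@[30:34],P3@[34:34],P4@[32:34]
[35] read 'a'  n11⇒n1 (fail-walked)
[36] read 'b'  n1⇒n12 (fail-walked)  → match P3@[36:36]
[37] read 'c'  n12⇒n0 (fail-walked)
[38] read 'd'  n0⇒n7
[39] read 'a'  n7⇒n8  → match P2@[38:39]
[40] read 'c'  n8⇒n2 (fail-walked)
[41] read 'b'  n2⇒n12 (fail-walked)  → match P3@[41:41]
[42] read 'd'  n12⇒n13
[43] read 'b'  n13⇒n14  → match P3@[43:43],P4@[41:43]
[44] read 'a'  n14⇒n1 (fail-walked)
[45] read 'c'  n1⇒n2
[46] read 'c'  n2⇒n3
[47] read 'b'  n3⇒n4  → match P3@[47:47]
[48] read 'c'  n4⇒n5
[49] read 'd'  n5⇒n6  → match P0@[44:49]
[50] read 'd'  n6⇒n7 (fail-walked)
[51] read 'd'  n7⇒n7 (fail-walked)
[52] read 'a'  n7⇒n8  → match P2@[51:52]
[53] read 'c'  n8⇒n2 (fail-walked)

Matches: [[6,2],[11,3],[13,0],[14,3],[15,3],[17,2],[18,3],[20,1],[20,3],[20,4],[21,3],[23,2],[24,3],[26,1],[26,3],[26,4],[29,2],[31,2],[32,3],[34,1],[34,3],[34,4],[36,3],[39,2],[41,3],[43,3],[43,4],[47,3],[49,0],[52,2]]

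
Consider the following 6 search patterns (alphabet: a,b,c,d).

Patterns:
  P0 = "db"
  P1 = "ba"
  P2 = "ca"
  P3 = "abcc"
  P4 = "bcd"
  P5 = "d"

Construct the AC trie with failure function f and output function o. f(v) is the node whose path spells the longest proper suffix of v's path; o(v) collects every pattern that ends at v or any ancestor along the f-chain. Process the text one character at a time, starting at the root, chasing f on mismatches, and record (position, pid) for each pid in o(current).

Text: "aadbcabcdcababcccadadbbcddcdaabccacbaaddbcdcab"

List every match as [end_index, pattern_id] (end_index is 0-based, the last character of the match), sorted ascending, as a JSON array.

Build automaton:
Trie nodes:
  0='ε' goto a→7 b→3 c→5 d→1
  1='d' goto b→2  [P5 ends]
  2='db' goto ·  [P0 ends]
  3='b' goto a→4 c→11
  4='ba' goto ·  [P1 ends]
  5='c' goto a→6
  6='ca' goto ·  [P2 ends]
  7='a' goto b→8
  8='ab' goto c→9
  9='abc' goto c→10
  10='abcc' goto ·  [P3 ends]
  11='bc' goto d→12
  12='bcd' goto ·  [P4 ends]

Failure links (BFS by depth):
  fail(1) 'd': from fail(0)=0 chase 'd': 0 ⇒ 0;  out={5}∪out(0)={5}
  fail(3) 'b': from fail(0)=0 chase 'b': 0 ⇒ 0;  out=∅∪out(0)=∅
  fail(5) 'c': from fail(0)=0 chase 'c': 0 ⇒ 0;  out=∅∪out(0)=∅
  fail(7) 'a': from fail(0)=0 chase 'a': 0 ⇒ 0;  out=∅∪out(0)=∅
  fail(2) 'db': from fail(1)=0 chase 'b': 0 ⇒ 3;  out={0}∪out(3)={0}
  fail(4) 'ba': from fail(3)=0 chase 'a': 0 ⇒ 7;  out={1}∪out(7)={1}
  fail(6) 'ca': from fail(5)=0 chase 'a': 0 ⇒ 7;  out={2}∪out(7)={2}
  fail(8) 'ab': from fail(7)=0 chase 'b': 0 ⇒ 3;  out=∅∪out(3)=∅
  fail(11) 'bc': from fail(3)=0 chase 'c': 0 ⇒ 5;  out=∅∪out(5)=∅
  fail(9) 'abc': from fail(8)=3 chase 'c': 3 ⇒ 11;  out=∅∪out(11)=∅
  fail(12) 'bcd': from fail(11)=5 chase 'd': 5→0 ⇒ 1;  out={4}∪out(1)={4,5}
  fail(10) 'abcc': from fail(9)=11 chase 'c': 11→5→0 ⇒ 5;  out={3}∪out(5)={3}

Run:
[0] read 'a'  n0⇒n7
[1] read 'a'  n7⇒n7 ·f
[2] read 'd'  n7⇒n1 ·f  → match P5@[2:2]
[3] read 'b'  n1⇒n2  → match P0@[2:3]
[4] read 'c'  n2⇒n11 ·f
[5] read 'a'  n11⇒n6 ·f  → match P2@[4:5]
[6] read 'b'  n6⇒n8 ·f
[7] read 'c'  n8⇒n9
[8] read 'd'  n9⇒n12 ·f  → match P4@[6:8],P5@[8:8]
[9] read 'c'  n12⇒n5 ·f
[10] read 'a'  n5⇒n6  → match P2@[9:10]
[11] read 'b'  n6⇒n8 ·f
[12] read 'a'  n8⇒n4 ·f  → match P1@[11:12]
[13] read 'b'  n4⇒n8 ·f
[14] read 'c'  n8⇒n9
[15] read 'c'  n9⇒n10  → match P3@[12:15]
[16] read 'c'  n10⇒n5 ·f
[17] read 'a'  n5⇒n6  → match P2@[16:17]
[18] read 'd'  n6⇒n1 ·f  → match P5@[18:18]
[19] read 'a'  n1⇒n7 ·f
[20] read 'd'  n7⇒n1 ·f  → match P5@[20:20]
[21] read 'b'  n1⇒n2  → match P0@[20:21]
[22] read 'b'  n2⇒n3 ·f
[23] read 'c'  n3⇒n11
[24] read 'd'  n11⇒n12  → match P4@[22:24],P5@[24:24]
[25] read 'd'  n12⇒n1 ·f  → match P5@[25:25]
[26] read 'c'  n1⇒n5 ·f
[27] read 'd'  n5⇒n1 ·f  → match P5@[27:27]
[28] read 'a'  n1⇒n7 ·f
[29] read 'a'  n7⇒n7 ·f
[30] read 'b'  n7⇒n8
[31] read 'c'  n8⇒n9
[32] read 'c'  n9⇒n10  → match P3@[29:32]
[33] read 'a'  n10⇒n6 ·f  → match P2@[32:33]
[34] read 'c'  n6⇒n5 ·f
[35] read 'b'  n5⇒n3 ·f
[36] read 'a'  n3⇒n4  → match P1@[35:36]
[37] read 'a'  n4⇒n7 ·f
[38] read 'd'  n7⇒n1 ·f  → match P5@[38:38]
[39] read 'd'  n1⇒n1 ·f  → match P5@[39:39]
[40] read 'b'  n1⇒n2  → match P0@[39:40]
[41] read 'c'  n2⇒n11 ·f
[42] read 'd'  n11⇒n12  → match P4@[40:42],P5@[42:42]
[43] read 'c'  n12⇒n5 ·f
[44] read 'a'  n5⇒n6  → match P2@[43:44]
[45] read 'b'  n6⇒n8 ·f

Result: [[2,5],[3,0],[5,2],[8,4],[8,5],[10,2],[12,1],[15,3],[17,2],[18,5],[20,5],[21,0],[24,4],[24,5],[25,5],[27,5],[32,3],[33,2],[36,1],[38,5],[39,5],[40,0],[42,4],[42,5],[44,2]]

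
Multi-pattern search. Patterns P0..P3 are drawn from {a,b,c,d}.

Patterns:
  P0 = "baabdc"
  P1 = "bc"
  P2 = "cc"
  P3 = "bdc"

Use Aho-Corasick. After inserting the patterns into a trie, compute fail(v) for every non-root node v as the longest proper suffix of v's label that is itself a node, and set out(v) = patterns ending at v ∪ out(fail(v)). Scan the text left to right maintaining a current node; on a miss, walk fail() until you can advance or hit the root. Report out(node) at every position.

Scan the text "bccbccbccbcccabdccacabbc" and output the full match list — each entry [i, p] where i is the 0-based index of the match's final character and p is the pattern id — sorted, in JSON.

Construct AC machine:
Trie nodes:
  0='ε' goto b→1 c→8
  1='b' goto a→2 c→7 d→10
  2='ba' goto a→3
  3='baa' goto b→4
  4='baab' goto d→5
  5='baabd' goto c→6
  6='baabdc' goto ·  ←P0
  7='bc' goto ·  ←P1
  8='c' goto c→9
  9='cc' goto ·  ←P2
  10='bd' goto c→11
  11='bdc' goto ·  ←P3

BFS fail/out derivation:
  fail(1) 'b': from fail(0)=0 chase 'b': 0 ⇒ 0;  out=∅∪out(0)=∅
  fail(8) 'c': from fail(0)=0 chase 'c': 0 ⇒ 0;  out=∅∪out(0)=∅
  fail(2) 'ba': from fail(1)=0 chase 'a': 0 ⇒ 0;  out=∅∪out(0)=∅
  fail(7) 'bc': from fail(1)=0 chase 'c': 0 ⇒ 8;  out={1}∪out(8)={1}
  fail(9) 'cc': from fail(8)=0 chase 'c': 0 ⇒ 8;  out={2}∪out(8)={2}
  fail(10) 'bd': from fail(1)=0 chase 'd': 0 ⇒ 0;  out=∅∪out(0)=∅
  fail(3) 'baa': from fail(2)=0 chase 'a': 0 ⇒ 0;  out=∅∪out(0)=∅
  fail(11) 'bdc': from fail(10)=0 chase 'c': 0 ⇒ 8;  out={3}∪out(8)={3}
  fail(4) 'baab': from fail(3)=0 chase 'b': 0 ⇒ 1;  out=∅∪out(1)=∅
  fail(5) 'baabd': from fail(4)=1 chase 'd': 1 ⇒ 10;  out=∅∪out(10)=∅
  fail(6) 'baabdc': from fail(5)=10 chase 'c': 10 ⇒ 11;  out={0}∪out(11)={0,3}

Text stream:
pos 0 'b': at 1
pos 1 'c': at 7  ** P1@[0:1]
pos 2 'c': at 9 (fail-walked)  ** P2@[1:2]
pos 3 'b': at 1 (fail-walked)
pos 4 'c': at 7  ** P1@[3:4]
pos 5 'c': at 9 (fail-walked)  ** P2@[4:5]
pos 6 'b': at 1 (fail-walked)
pos 7 'c': at 7  ** P1@[6:7]
pos 8 'c': at 9 (fail-walked)  ** P2@[7:8]
pos 9 'b': at 1 (fail-walked)
pos 10 'c': at 7  ** P1@[9:10]
pos 11 'c': at 9 (fail-walked)  ** P2@[10:11]
pos 12 'c': at 9 (fail-walked)  ** P2@[11:12]
pos 13 'a': at 0 (fail-walked)
pos 14 'b': at 1
pos 15 'd': at 10
pos 16 'c': at 11  ** P3@[14:16]
pos 17 'c': at 9 (fail-walked)  ** P2@[16:17]
pos 18 'a': at 0 (fail-walked)
pos 19 'c': at 8
pos 20 'a': at 0 (fail-walked)
pos 21 'b': at 1
pos 22 'b': at 1 (fail-walked)
pos 23 'c': at 7  ** P1@[22:23]

Result: [[1,1],[2,2],[4,1],[5,2],[7,1],[8,2],[10,1],[11,2],[12,2],[16,3],[17,2],[23,1]]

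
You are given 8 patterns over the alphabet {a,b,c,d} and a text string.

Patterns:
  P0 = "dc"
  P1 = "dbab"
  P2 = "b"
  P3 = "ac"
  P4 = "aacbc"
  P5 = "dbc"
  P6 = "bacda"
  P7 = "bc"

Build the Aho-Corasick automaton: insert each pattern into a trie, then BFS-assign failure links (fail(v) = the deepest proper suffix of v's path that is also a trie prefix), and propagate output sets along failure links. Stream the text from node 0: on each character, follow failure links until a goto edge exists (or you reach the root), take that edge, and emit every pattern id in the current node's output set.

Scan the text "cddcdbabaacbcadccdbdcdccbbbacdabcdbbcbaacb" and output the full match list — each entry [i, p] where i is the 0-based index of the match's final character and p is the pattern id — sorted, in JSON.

Build:
Trie nodes:
  0='ε' goto a→7 b→6 d→1
  1='d' goto b→3 c→2
  2='dc' goto ·  ←P0
  3='db' goto a→4 c→13
  4='dba' goto b→5
  5='dbab' goto ·  ←P1
  6='b' goto a→14 c→18  ←P2
  7='a' goto a→9 c→8
  8='ac' goto ·  ←P3
  9='aa' goto c→10
  10='aac' goto b→11
  11='aacb' goto c→12
  12='aacbc' goto ·  ←P4
  13='dbc' goto ·  ←P5
  14='ba' goto c→15
  15='bac' goto d→16
  16='bacd' goto a→17
  17='bacda' goto ·  ←P6
  18='bc' goto ·  ←P7

BFS fail/out derivation:
  n1('d'): parent n0 fail=0; on 'd' 0 → fail=0;  out ∅∪∅=∅
  n6('b'): parent n0 fail=0; on 'b' 0 → fail=0;  out {2}∪∅={2}
  n7('a'): parent n0 fail=0; on 'a' 0 → fail=0;  out ∅∪∅=∅
  n2('dc'): parent n1 fail=0; on 'c' 0 → fail=0;  out {0}∪∅={0}
  n3('db'): parent n1 fail=0; on 'b' 0 → fail=6;  out ∅∪{2}={2}
  n8('ac'): parent n7 fail=0; on 'c' 0 → fail=0;  out {3}∪∅={3}
  n9('aa'): parent n7 fail=0; on 'a' 0 → fail=7;  out ∅∪∅=∅
  n14('ba'): parent n6 fail=0; on 'a' 0 → fail=7;  out ∅∪∅=∅
  n18('bc'): parent n6 fail=0; on 'c' 0 → fail=0;  out {7}∪∅={7}
  n4('dba'): parent n3 fail=6; on 'a' 6 → fail=14;  out ∅∪∅=∅
  n10('aac'): parent n9 fail=7; on 'c' 7 → fail=8;  out ∅∪{3}={3}
  n13('dbc'): parent n3 fail=6; on 'c' 6 → fail=18;  out {5}∪{7}={5,7}
  n15('bac'): parent n14 fail=7; on 'c' 7 → fail=8;  out ∅∪{3}={3}
  n5('dbab'): parent n4 fail=14; on 'b' 14→7→0 → fail=6;  out {1}∪{2}={1,2}
  n11('aacb'): parent n10 fail=8; on 'b' 8→0 → fail=6;  out ∅∪{2}={2}
  n16('bacd'): parent n15 fail=8; on 'd' 8→0 → fail=1;  out ∅∪∅=∅
  n12('aacbc'): parent n11 fail=6; on 'c' 6 → fail=18;  out {4}∪{7}={4,7}
  n17('bacda'): parent n16 fail=1; on 'a' 1→0 → fail=7;  out {6}∪∅={6}

Run:
[0] read 'c'  n0⇒n0
[1] read 'd'  n0⇒n1
[2] read 'd'  n1⇒n1 ·f
[3] read 'c'  n1⇒n2  → match P0@[2:3]
[4] read 'd'  n2⇒n1 ·f
[5] read 'b'  n1⇒n3  → match P2@[5:5]
[6] read 'a'  n3⇒n4
[7] read 'b'  n4⇒n5  → match P1@[4:7],P2@[7:7]
[8] read 'a'  n5⇒n14 ·f
[9] read 'a'  n14⇒n9 ·f
[10] read 'c'  n9⇒n10  → match P3@[9:10]
[11] read 'b'  n10⇒n11  → match P2@[11:11]
[12] read 'c'  n11⇒n12  → match P4@[8:12],P7@[11:12]
[13] read 'a'  n12⇒n7 ·f
[14] read 'd'  n7⇒n1 ·f
[15] read 'c'  n1⇒n2  → match P0@[14:15]
[16] read 'c'  n2⇒n0 ·f
[17] read 'd'  n0⇒n1
[18] read 'b'  n1⇒n3  → match P2@[18:18]
[19] read 'd'  n3⇒n1 ·f
[20] read 'c'  n1⇒n2  → match P0@[19:20]
[21] read 'd'  n2⇒n1 ·f
[22] read 'c'  n1⇒n2  → match P0@[21:22]
[23] read 'c'  n2⇒n0 ·f
[24] read 'b'  n0⇒n6  → match P2@[24:24]
[25] read 'b'  n6⇒n6 ·f  → match P2@[25:25]
[26] read 'b'  n6⇒n6 ·f  → match P2@[26:26]
[27] read 'a'  n6⇒n14
[28] read 'c'  n14⇒n15  → match P3@[27:28]
[29] read 'd'  n15⇒n16
[30] read 'a'  n16⇒n17  → match P6@[26:30]
[31] read 'b'  n17⇒n6 ·f  → match P2@[31:31]
[32] read 'c'  n6⇒n18  → match P7@[31:32]
[33] read 'd'  n18⇒n1 ·f
[34] read 'b'  n1⇒n3  → match P2@[34:34]
[35] read 'b'  n3⇒n6 ·f  → match P2@[35:35]
[36] read 'c'  n6⇒n18  → match P7@[35:36]
[37] read 'b'  n18⇒n6 ·f  → match P2@[37:37]
[38] read 'a'  n6⇒n14
[39] read 'a'  n14⇒n9 ·f
[40] read 'c'  n9⇒n10  → match P3@[39:40]
[41] read 'b'  n10⇒n11  → match P2@[41:41]

Result: [[3,0],[5,2],[7,1],[7,2],[10,3],[11,2],[12,4],[12,7],[15,0],[18,2],[20,0],[22,0],[24,2],[25,2],[26,2],[28,3],[30,6],[31,2],[32,7],[34,2],[35,2],[36,7],[37,2],[40,3],[41,2]]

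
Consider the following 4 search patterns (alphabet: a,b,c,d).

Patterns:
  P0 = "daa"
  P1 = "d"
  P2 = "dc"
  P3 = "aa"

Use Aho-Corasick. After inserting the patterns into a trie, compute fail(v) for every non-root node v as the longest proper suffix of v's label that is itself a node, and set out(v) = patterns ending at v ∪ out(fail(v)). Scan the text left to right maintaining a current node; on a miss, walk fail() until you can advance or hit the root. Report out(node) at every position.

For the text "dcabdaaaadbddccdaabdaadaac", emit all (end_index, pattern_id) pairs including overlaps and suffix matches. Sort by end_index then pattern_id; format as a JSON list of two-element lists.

Build:
Trie nodes:
  0='ε' goto a→5 d→1
  1='d' goto a→2 c→4  [P1 ends]
  2='da' goto a→3
  3='daa' goto ·  [P0 ends]
  4='dc' goto ·  [P2 ends]
  5='a' goto a→6
  6='aa' goto ·  [P3 ends]

Failure links (BFS by depth):
  fail(1) 'd': from fail(0)=0 chase 'd': 0 ⇒ 0;  out={1}∪out(0)={1}
  fail(5) 'a': from fail(0)=0 chase 'a': 0 ⇒ 0;  out=∅∪out(0)=∅
  fail(2) 'da': from fail(1)=0 chase 'a': 0 ⇒ 5;  out=∅∪out(5)=∅
  fail(4) 'dc': from fail(1)=0 chase 'c': 0 ⇒ 0;  out={2}∪out(0)={2}
  fail(6) 'aa': from fail(5)=0 chase 'a': 0 ⇒ 5;  out={3}∪out(5)={3}
  fail(3) 'daa': from fail(2)=5 chase 'a': 5 ⇒ 6;  out={0}∪out(6)={0,3}

Run:
i=0 'd': node 0→1  → match P1@[0:0]
i=1 'c': node 1→4  → match P2@[0:1]
i=2 'a': node 4→5 ·f
i=3 'b': node 5→0 ·f
i=4 'd': node 0→1  → match P1@[4:4]
i=5 'a': node 1→2
i=6 'a': node 2→3  → match P0@[4:6],P3@[5:6]
i=7 'a': node 3→6 ·f  → match P3@[6:7]
i=8 'a': node 6→6 ·f  → match P3@[7:8]
i=9 'd': node 6→1 ·f  → match P1@[9:9]
i=10 'b': node 1→0 ·f
i=11 'd': node 0→1  → match P1@[11:11]
i=12 'd': node 1→1 ·f  → match P1@[12:12]
i=13 'c': node 1→4  → match P2@[12:13]
i=14 'c': node 4→0 ·f
i=15 'd': node 0→1  → match P1@[15:15]
i=16 'a': node 1→2
i=17 'a': node 2→3  → match P0@[15:17],P3@[16:17]
i=18 'b': node 3→0 ·f
i=19 'd': node 0→1  → match P1@[19:19]
i=20 'a': node 1→2
i=21 'a': node 2→3  → match P0@[19:21],P3@[20:21]
i=22 'd': node 3→1 ·f  → match P1@[22:22]
i=23 'a': node 1→2
i=24 'a': node 2→3  → match P0@[22:24],P3@[23:24]
i=25 'c': node 3→0 ·f

Matches: [[0,1],[1,2],[4,1],[6,0],[6,3],[7,3],[8,3],[9,1],[11,1],[12,1],[13,2],[15,1],[17,0],[17,3],[19,1],[21,0],[21,3],[22,1],[24,0],[24,3]]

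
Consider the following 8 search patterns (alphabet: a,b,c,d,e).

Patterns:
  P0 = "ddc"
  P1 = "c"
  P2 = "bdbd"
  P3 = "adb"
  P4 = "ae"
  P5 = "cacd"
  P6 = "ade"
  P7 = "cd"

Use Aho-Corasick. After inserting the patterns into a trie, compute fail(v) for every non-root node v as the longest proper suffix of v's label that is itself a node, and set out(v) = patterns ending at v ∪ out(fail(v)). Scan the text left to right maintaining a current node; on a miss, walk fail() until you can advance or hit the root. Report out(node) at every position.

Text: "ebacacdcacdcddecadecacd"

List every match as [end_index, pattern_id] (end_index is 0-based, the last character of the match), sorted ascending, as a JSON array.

Build:
Trie (insert patterns):
  n0 'ε': a→9 b→5 c→4 d→1
  n1 'd': d→2
  n2 'dd': c→3
  n3 'ddc': ·  ←P0
  n4 'c': a→13 d→17  ←P1
  n5 'b': d→6
  n6 'bd': b→7
  n7 'bdb': d→8
  n8 'bdbd': ·  ←P2
  n9 'a': d→10 e→12
  n10 'ad': b→11 e→16
  n11 'adb': ·  ←P3
  n12 'ae': ·  ←P4
  n13 'ca': c→14
  n14 'cac': d→15
  n15 'cacd': ·  ←P5
  n16 'ade': ·  ←P6
  n17 'cd': ·  ←P7

BFS fail/out derivation:
  n1('d'): parent n0 fail=0; on 'd' 0 → fail=0;  out ∅∪∅=∅
  n4('c'): parent n0 fail=0; on 'c' 0 → fail=0;  out {1}∪∅={1}
  n5('b'): parent n0 fail=0; on 'b' 0 → fail=0;  out ∅∪∅=∅
  n9('a'): parent n0 fail=0; on 'a' 0 → fail=0;  out ∅∪∅=∅
  n2('dd'): parent n1 fail=0; on 'd' 0 → fail=1;  out ∅∪∅=∅
  n6('bd'): parent n5 fail=0; on 'd' 0 → fail=1;  out ∅∪∅=∅
  n10('ad'): parent n9 fail=0; on 'd' 0 → fail=1;  out ∅∪∅=∅
  n12('ae'): parent n9 fail=0; on 'e' 0 → fail=0;  out {4}∪∅={4}
  n13('ca'): parent n4 fail=0; on 'a' 0 → fail=9;  out ∅∪∅=∅
  n17('cd'): parent n4 fail=0; on 'd' 0 → fail=1;  out {7}∪∅={7}
  n3('ddc'): parent n2 fail=1; on 'c' 1→0 → fail=4;  out {0}∪{1}={0,1}
  n7('bdb'): parent n6 fail=1; on 'b' 1→0 → fail=5;  out ∅∪∅=∅
  n11('adb'): parent n10 fail=1; on 'b' 1→0 → fail=5;  out {3}∪∅={3}
  n14('cac'): parent n13 fail=9; on 'c' 9→0 → fail=4;  out ∅∪{1}={1}
  n16('ade'): parent n10 fail=1; on 'e' 1→0 → fail=0;  out {6}∪∅={6}
  n8('bdbd'): parent n7 fail=5; on 'd' 5 → fail=6;  out {2}∪∅={2}
  n15('cacd'): parent n14 fail=4; on 'd' 4 → fail=17;  out {5}∪{7}={5,7}

Scan:
[0] read 'e'  n0⇒n0
[1] read 'b'  n0⇒n5
[2] read 'a'  n5⇒n9 (fail-walked)
[3] read 'c'  n9⇒n4 (fail-walked)  ** P1@[3:3]
[4] read 'a'  n4⇒n13
[5] read 'c'  n13⇒n14  ** P1@[5:5]
[6] read 'd'  n14⇒n15  ** P5@[3:6],P7@[5:6]
[7] read 'c'  n15⇒n4 (fail-walked)  ** P1@[7:7]
[8] read 'a'  n4⇒n13
[9] read 'c'  n13⇒n14  ** P1@[9:9]
[10] read 'd'  n14⇒n15  ** P5@[7:10],P7@[9:10]
[11] read 'c'  n15⇒n4 (fail-walked)  ** P1@[11:11]
[12] read 'd'  n4⇒n17  ** P7@[11:12]
[13] read 'd'  n17⇒n2 (fail-walked)
[14] read 'e'  n2⇒n0 (fail-walked)
[15] read 'c'  n0⇒n4  ** P1@[15:15]
[16] read 'a'  n4⇒n13
[17] read 'd'  n13⇒n10 (fail-walked)
[18] read 'e'  n10⇒n16  ** P6@[16:18]
[19] read 'c'  n16⇒n4 (fail-walked)  ** P1@[19:19]
[20] read 'a'  n4⇒n13
[21] read 'c'  n13⇒n14  ** P1@[21:21]
[22] read 'd'  n14⇒n15  ** P5@[19:22],P7@[21:22]

All matches (sorted): [[3,1],[5,1],[6,5],[6,7],[7,1],[9,1],[10,5],[10,7],[11,1],[12,7],[15,1],[18,6],[19,1],[21,1],[22,5],[22,7]]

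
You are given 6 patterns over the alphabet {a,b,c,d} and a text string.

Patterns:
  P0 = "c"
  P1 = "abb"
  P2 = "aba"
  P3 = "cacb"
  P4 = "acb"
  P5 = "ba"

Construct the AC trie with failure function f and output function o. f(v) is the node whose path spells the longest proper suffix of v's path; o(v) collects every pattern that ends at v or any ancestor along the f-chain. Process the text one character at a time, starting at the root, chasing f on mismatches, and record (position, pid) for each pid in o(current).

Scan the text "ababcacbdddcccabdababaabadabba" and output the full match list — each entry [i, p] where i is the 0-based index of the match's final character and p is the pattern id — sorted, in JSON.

Construct AC machine:
Trie nodes:
  n0 'ε': a→2 b→11 c→1
  n1 'c': a→6  [P0 ends]
  n2 'a': b→3 c→9
  n3 'ab': a→5 b→4
  n4 'abb': ·  [P1 ends]
  n5 'aba': ·  [P2 ends]
  n6 'ca': c→7
  n7 'cac': b→8
  n8 'cacb': ·  [P3 ends]
  n9 'ac': b→10
  n10 'acb': ·  [P4 ends]
  n11 'b': a→12
  n12 'ba': ·  [P5 ends]

Failure links (BFS by depth):
  fail(1) 'c': from fail(0)=0 chase 'c': 0 ⇒ 0;  out={0}∪out(0)={0}
  fail(2) 'a': from fail(0)=0 chase 'a': 0 ⇒ 0;  out=∅∪out(0)=∅
  fail(11) 'b': from fail(0)=0 chase 'b': 0 ⇒ 0;  out=∅∪out(0)=∅
  fail(3) 'ab': from fail(2)=0 chase 'b': 0 ⇒ 11;  out=∅∪out(11)=∅
  fail(6) 'ca': from fail(1)=0 chase 'a': 0 ⇒ 2;  out=∅∪out(2)=∅
  fail(9) 'ac': from fail(2)=0 chase 'c': 0 ⇒ 1;  out=∅∪out(1)={0}
  fail(12) 'ba': from fail(11)=0 chase 'a': 0 ⇒ 2;  out={5}∪out(2)={5}
  fail(4) 'abb': from fail(3)=11 chase 'b': 11→0 ⇒ 11;  out={1}∪out(11)={1}
  fail(5) 'aba': from fail(3)=11 chase 'a': 11 ⇒ 12;  out={2}∪out(12)={2,5}
  fail(7) 'cac': from fail(6)=2 chase 'c': 2 ⇒ 9;  out=∅∪out(9)={0}
  fail(10) 'acb': from fail(9)=1 chase 'b': 1→0 ⇒ 11;  out={4}∪out(11)={4}
  fail(8) 'cacb': from fail(7)=9 chase 'b': 9 ⇒ 10;  out={3}∪out(10)={3,4}

Scan:
i=0 'a': node 0→2
i=1 'b': node 2→3
i=2 'a': node 3→5  ** P2@[0:2],P5@[1:2]
i=3 'b': node 5→3 ·f
i=4 'c': node 3→1 ·f  ** P0@[4:4]
i=5 'a': node 1→6
i=6 'c': node 6→7  ** P0@[6:6]
i=7 'b': node 7→8  ** P3@[4:7],P4@[5:7]
i=8 'd': node 8→0 ·f
i=9 'd': node 0→0
i=10 'd': node 0→0
i=11 'c': node 0→1  ** P0@[11:11]
i=12 'c': node 1→1 ·f  ** P0@[12:12]
i=13 'c': node 1→1 ·f  ** P0@[13:13]
i=14 'a': node 1→6
i=15 'b': node 6→3 ·f
i=16 'd': node 3→0 ·f
i=17 'a': node 0→2
i=18 'b': node 2→3
i=19 'a': node 3→5  ** P2@[17:19],P5@[18:19]
i=20 'b': node 5→3 ·f
i=21 'a': node 3→5  ** P2@[19:21],P5@[20:21]
i=22 'a': node 5→2 ·f
i=23 'b': node 2→3
i=24 'a': node 3→5  ** P2@[22:24],P5@[23:24]
i=25 'd': node 5→0 ·f
i=26 'a': node 0→2
i=27 'b': node 2→3
i=28 'b': node 3→4  ** P1@[26:28]
i=29 'a': node 4→12 ·f  ** P5@[28:29]

Result: [[2,2],[2,5],[4,0],[6,0],[7,3],[7,4],[11,0],[12,0],[13,0],[19,2],[19,5],[21,2],[21,5],[24,2],[24,5],[28,1],[29,5]]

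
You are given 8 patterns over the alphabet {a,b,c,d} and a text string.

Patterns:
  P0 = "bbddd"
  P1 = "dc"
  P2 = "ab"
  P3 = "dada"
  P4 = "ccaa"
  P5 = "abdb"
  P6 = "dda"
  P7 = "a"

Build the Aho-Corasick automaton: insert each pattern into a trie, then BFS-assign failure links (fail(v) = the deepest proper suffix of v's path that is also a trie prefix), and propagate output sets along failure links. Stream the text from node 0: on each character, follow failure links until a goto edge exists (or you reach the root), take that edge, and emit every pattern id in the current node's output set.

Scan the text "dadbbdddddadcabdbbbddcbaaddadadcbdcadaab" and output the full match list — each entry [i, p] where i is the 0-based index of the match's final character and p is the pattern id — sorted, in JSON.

Build:
Trie (insert patterns):
  0='ε' goto a→8 b→1 c→13 d→6
  1='b' goto b→2
  2='bb' goto d→3
  3='bbd' goto d→4
  4='bbdd' goto d→5
  5='bbddd' goto ·  [P0 ends]
  6='d' goto a→10 c→7 d→19
  7='dc' goto ·  [P1 ends]
  8='a' goto b→9  [P7 ends]
  9='ab' goto d→17  [P2 ends]
  10='da' goto d→11
  11='dad' goto a→12
  12='dada' goto ·  [P3 ends]
  13='c' goto c→14
  14='cc' goto a→15
  15='cca' goto a→16
  16='ccaa' goto ·  [P4 ends]
  17='abd' goto b→18
  18='abdb' goto ·  [P5 ends]
  19='dd' goto a→20
  20='dda' goto ·  [P6 ends]

Failure links (BFS by depth):
  n1('b'): parent n0 fail=0; on 'b' 0 → fail=0;  out ∅∪∅=∅
  n6('d'): parent n0 fail=0; on 'd' 0 → fail=0;  out ∅∪∅=∅
  n8('a'): parent n0 fail=0; on 'a' 0 → fail=0;  out {7}∪∅={7}
  n13('c'): parent n0 fail=0; on 'c' 0 → fail=0;  out ∅∪∅=∅
  n2('bb'): parent n1 fail=0; on 'b' 0 → fail=1;  out ∅∪∅=∅
  n7('dc'): parent n6 fail=0; on 'c' 0 → fail=13;  out {1}∪∅={1}
  n9('ab'): parent n8 fail=0; on 'b' 0 → fail=1;  out {2}∪∅={2}
  n10('da'): parent n6 fail=0; on 'a' 0 → fail=8;  out ∅∪{7}={7}
  n14('cc'): parent n13 fail=0; on 'c' 0 → fail=13;  out ∅∪∅=∅
  n19('dd'): parent n6 fail=0; on 'd' 0 → fail=6;  out ∅∪∅=∅
  n3('bbd'): parent n2 fail=1; on 'd' 1→0 → fail=6;  out ∅∪∅=∅
  n11('dad'): parent n10 fail=8; on 'd' 8→0 → fail=6;  out ∅∪∅=∅
  n15('cca'): parent n14 fail=13; on 'a' 13→0 → fail=8;  out ∅∪{7}={7}
  n17('abd'): parent n9 fail=1; on 'd' 1→0 → fail=6;  out ∅∪∅=∅
  n20('dda'): parent n19 fail=6; on 'a' 6 → fail=10;  out {6}∪{7}={6,7}
  n4('bbdd'): parent n3 fail=6; on 'd' 6 → fail=19;  out ∅∪∅=∅
  n12('dada'): parent n11 fail=6; on 'a' 6 → fail=10;  out {3}∪{7}={3,7}
  n16('ccaa'): parent n15 fail=8; on 'a' 8→0 → fail=8;  out {4}∪{7}={4,7}
  n18('abdb'): parent n17 fail=6; on 'b' 6→0 → fail=1;  out {5}∪∅={5}
  n5('bbddd'): parent n4 fail=19; on 'd' 19→6 → fail=19;  out {0}∪∅={0}

Run:
pos 0 'd': at 6
pos 1 'a': at 10  → match P7@[1:1]
pos 2 'd': at 11
pos 3 'b': at 1 (via fail)
pos 4 'b': at 2
pos 5 'd': at 3
pos 6 'd': at 4
pos 7 'd': at 5  → match P0@[3:7]
pos 8 'd': at 19 (via fail)
pos 9 'd': at 19 (via fail)
pos 10 'a': at 20  → match P6@[8:10],P7@[10:10]
pos 11 'd': at 11 (via fail)
pos 12 'c': at 7 (via fail)  → match P1@[11:12]
pos 13 'a': at 8 (via fail)  → match P7@[13:13]
pos 14 'b': at 9  → match P2@[13:14]
pos 15 'd': at 17
pos 16 'b': at 18  → match P5@[13:16]
pos 17 'b': at 2 (via fail)
pos 18 'b': at 2 (via fail)
pos 19 'd': at 3
pos 20 'd': at 4
pos 21 'c': at 7 (via fail)  → match P1@[20:21]
pos 22 'b': at 1 (via fail)
pos 23 'a': at 8 (via fail)  → match P7@[23:23]
pos 24 'a': at 8 (via fail)  → match P7@[24:24]
pos 25 'd': at 6 (via fail)
pos 26 'd': at 19
pos 27 'a': at 20  → match P6@[25:27],P7@[27:27]
pos 28 'd': at 11 (via fail)
pos 29 'a': at 12  → match P3@[26:29],P7@[29:29]
pos 30 'd': at 11 (via fail)
pos 31 'c': at 7 (via fail)  → match P1@[30:31]
pos 32 'b': at 1 (via fail)
pos 33 'd': at 6 (via fail)
pos 34 'c': at 7  → match P1@[33:34]
pos 35 'a': at 8 (via fail)  → match P7@[35:35]
pos 36 'd': at 6 (via fail)
pos 37 'a': at 10  → match P7@[37:37]
pos 38 'a': at 8 (via fail)  → match P7@[38:38]
pos 39 'b': at 9  → match P2@[38:39]

All matches (sorted): [[1,7],[7,0],[10,6],[10,7],[12,1],[13,7],[14,2],[16,5],[21,1],[23,7],[24,7],[27,6],[27,7],[29,3],[29,7],[31,1],[34,1],[35,7],[37,7],[38,7],[39,2]]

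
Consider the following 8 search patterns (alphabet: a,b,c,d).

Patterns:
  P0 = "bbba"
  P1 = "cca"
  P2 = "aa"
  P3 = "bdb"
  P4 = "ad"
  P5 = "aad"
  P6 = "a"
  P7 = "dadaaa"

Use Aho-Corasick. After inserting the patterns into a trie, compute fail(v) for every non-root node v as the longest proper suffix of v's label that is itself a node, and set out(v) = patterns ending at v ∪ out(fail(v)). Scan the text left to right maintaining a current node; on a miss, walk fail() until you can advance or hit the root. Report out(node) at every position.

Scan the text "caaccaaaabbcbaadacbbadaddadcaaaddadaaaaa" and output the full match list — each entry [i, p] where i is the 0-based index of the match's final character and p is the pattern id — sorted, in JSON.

Construct AC machine:
Trie (insert patterns):
  0='ε' goto a→8 b→1 c→5 d→14
  1='b' goto b→2 d→10
  2='bb' goto b→3
  3='bbb' goto a→4
  4='bbba' goto ·  [P0 ends]
  5='c' goto c→6
  6='cc' goto a→7
  7='cca' goto ·  [P1 ends]
  8='a' goto a→9 d→12  [P6 ends]
  9='aa' goto d→13  [P2 ends]
  10='bd' goto b→11
  11='bdb' goto ·  [P3 ends]
  12='ad' goto ·  [P4 ends]
  13='aad' goto ·  [P5 ends]
  14='d' goto a→15
  15='da' goto d→16
  16='dad' goto a→17
  17='dada' goto a→18
  18='dadaa' goto a→19
  19='dadaaa' goto ·  [P7 ends]

Failure links (BFS by depth):
  fail(1) 'b': from fail(0)=0 chase 'b': 0 ⇒ 0;  out=∅∪out(0)=∅
  fail(5) 'c': from fail(0)=0 chase 'c': 0 ⇒ 0;  out=∅∪out(0)=∅
  fail(8) 'a': from fail(0)=0 chase 'a': 0 ⇒ 0;  out={6}∪out(0)={6}
  fail(14) 'd': from fail(0)=0 chase 'd': 0 ⇒ 0;  out=∅∪out(0)=∅
  fail(2) 'bb': from fail(1)=0 chase 'b': 0 ⇒ 1;  out=∅∪out(1)=∅
  fail(6) 'cc': from fail(5)=0 chase 'c': 0 ⇒ 5;  out=∅∪out(5)=∅
  fail(9) 'aa': from fail(8)=0 chase 'a': 0 ⇒ 8;  out={2}∪out(8)={2,6}
  fail(10) 'bd': from fail(1)=0 chase 'd': 0 ⇒ 14;  out=∅∪out(14)=∅
  fail(12) 'ad': from fail(8)=0 chase 'd': 0 ⇒ 14;  out={4}∪out(14)={4}
  fail(15) 'da': from fail(14)=0 chase 'a': 0 ⇒ 8;  out=∅∪out(8)={6}
  fail(3) 'bbb': from fail(2)=1 chase 'b': 1 ⇒ 2;  out=∅∪out(2)=∅
  fail(7) 'cca': from fail(6)=5 chase 'a': 5→0 ⇒ 8;  out={1}∪out(8)={1,6}
  fail(11) 'bdb': from fail(10)=14 chase 'b': 14→0 ⇒ 1;  out={3}∪out(1)={3}
  fail(13) 'aad': from fail(9)=8 chase 'd': 8 ⇒ 12;  out={5}∪out(12)={4,5}
  fail(16) 'dad': from fail(15)=8 chase 'd': 8 ⇒ 12;  out=∅∪out(12)={4}
  fail(4) 'bbba': from fail(3)=2 chase 'a': 2→1→0 ⇒ 8;  out={0}∪out(8)={0,6}
  fail(17) 'dada': from fail(16)=12 chase 'a': 12→14 ⇒ 15;  out=∅∪out(15)={6}
  fail(18) 'dadaa': from fail(17)=15 chase 'a': 15→8 ⇒ 9;  out=∅∪out(9)={2,6}
  fail(19) 'dadaaa': from fail(18)=9 chase 'a': 9→8 ⇒ 9;  out={7}∪out(9)={2,6,7}

Text stream:
pos 0 'c': at 5
pos 1 'a': at 8 ·f  emit P6@[1:1]
pos 2 'a': at 9  emit P2@[1:2],P6@[2:2]
pos 3 'c': at 5 ·f
pos 4 'c': at 6
pos 5 'a': at 7  emit P1@[3:5],P6@[5:5]
pos 6 'a': at 9 ·f  emit P2@[5:6],P6@[6:6]
pos 7 'a': at 9 ·f  emit P2@[6:7],P6@[7:7]
pos 8 'a': at 9 ·f  emit P2@[7:8],P6@[8:8]
pos 9 'b': at 1 ·f
pos 10 'b': at 2
pos 11 'c': at 5 ·f
pos 12 'b': at 1 ·f
pos 13 'a': at 8 ·f  emit P6@[13:13]
pos 14 'a': at 9  emit P2@[13:14],P6@[14:14]
pos 15 'd': at 13  emit P4@[14:15],P5@[13:15]
pos 16 'a': at 15 ·f  emit P6@[16:16]
pos 17 'c': at 5 ·f
pos 18 'b': at 1 ·f
pos 19 'b': at 2
pos 20 'a': at 8 ·f  emit P6@[20:20]
pos 21 'd': at 12  emit P4@[20:21]
pos 22 'a': at 15 ·f  emit P6@[22:22]
pos 23 'd': at 16  emit P4@[22:23]
pos 24 'd': at 14 ·f
pos 25 'a': at 15  emit P6@[25:25]
pos 26 'd': at 16  emit P4@[25:26]
pos 27 'c': at 5 ·f
pos 28 'a': at 8 ·f  emit P6@[28:28]
pos 29 'a': at 9  emit P2@[28:29],P6@[29:29]
pos 30 'a': at 9 ·f  emit P2@[29:30],P6@[30:30]
pos 31 'd': at 13  emit P4@[30:31],P5@[29:31]
pos 32 'd': at 14 ·f
pos 33 'a': at 15  emit P6@[33:33]
pos 34 'd': at 16  emit P4@[33:34]
pos 35 'a': at 17  emit P6@[35:35]
pos 36 'a': at 18  emit P2@[35:36],P6@[36:36]
pos 37 'a': at 19  emit P2@[36:37],P6@[37:37],P7@[32:37]
pos 38 'a': at 9 ·f  emit P2@[37:38],P6@[38:38]
pos 39 'a': at 9 ·f  emit P2@[38:39],P6@[39:39]

All matches (sorted): [[1,6],[2,2],[2,6],[5,1],[5,6],[6,2],[6,6],[7,2],[7,6],[8,2],[8,6],[13,6],[14,2],[14,6],[15,4],[15,5],[16,6],[20,6],[21,4],[22,6],[23,4],[25,6],[26,4],[28,6],[29,2],[29,6],[30,2],[30,6],[31,4],[31,5],[33,6],[34,4],[35,6],[36,2],[36,6],[37,2],[37,6],[37,7],[38,2],[38,6],[39,2],[39,6]]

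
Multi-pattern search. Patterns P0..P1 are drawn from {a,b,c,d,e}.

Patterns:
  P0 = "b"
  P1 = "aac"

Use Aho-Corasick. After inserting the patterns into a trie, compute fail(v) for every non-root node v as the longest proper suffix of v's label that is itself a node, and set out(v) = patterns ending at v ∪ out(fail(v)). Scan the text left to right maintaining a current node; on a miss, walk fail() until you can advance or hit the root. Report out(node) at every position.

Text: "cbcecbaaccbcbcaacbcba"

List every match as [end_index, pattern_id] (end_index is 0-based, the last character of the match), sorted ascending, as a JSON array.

Construct AC machine:
Trie nodes:
  0='ε' goto a→2 b→1
  1='b' goto ·  ←P0
  2='a' goto a→3
  3='aa' goto c→4
  4='aac' goto ·  ←P1

BFS fail/out derivation:
  fail(1) 'b': from fail(0)=0 chase 'b': 0 ⇒ 0;  out={0}∪out(0)={0}
  fail(2) 'a': from fail(0)=0 chase 'a': 0 ⇒ 0;  out=∅∪out(0)=∅
  fail(3) 'aa': from fail(2)=0 chase 'a': 0 ⇒ 2;  out=∅∪out(2)=∅
  fail(4) 'aac': from fail(3)=2 chase 'c': 2→0 ⇒ 0;  out={1}∪out(0)={1}

Text stream:
i=0 'c': node 0→0
i=1 'b': node 0→1  emit P0@[1:1]
i=2 'c': node 1→0 (via fail)
i=3 'e': node 0→0
i=4 'c': node 0→0
i=5 'b': node 0→1  emit P0@[5:5]
i=6 'a': node 1→2 (via fail)
i=7 'a': node 2→3
i=8 'c': node 3→4  emit P1@[6:8]
i=9 'c': node 4→0 (via fail)
i=10 'b': node 0→1  emit P0@[10:10]
i=11 'c': node 1→0 (via fail)
i=12 'b': node 0→1  emit P0@[12:12]
i=13 'c': node 1→0 (via fail)
i=14 'a': node 0→2
i=15 'a': node 2→3
i=16 'c': node 3→4  emit P1@[14:16]
i=17 'b': node 4→1 (via fail)  emit P0@[17:17]
i=18 'c': node 1→0 (via fail)
i=19 'b': node 0→1  emit P0@[19:19]
i=20 'a': node 1→2 (via fail)

All matches (sorted): [[1,0],[5,0],[8,1],[10,0],[12,0],[16,1],[17,0],[19,0]]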